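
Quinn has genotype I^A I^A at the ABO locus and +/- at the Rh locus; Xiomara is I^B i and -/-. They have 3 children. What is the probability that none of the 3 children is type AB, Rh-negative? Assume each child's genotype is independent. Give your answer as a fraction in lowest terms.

27/64

ABO cross I^A I^A × I^B i → 1/2 A, 1/2 AB.
Rh cross +/- × -/- → 1/2 Rh+, 1/2 Rh-; so P(type AB, Rh-negative) = 1/2 × 1/2 = 1/4 per child.
P(not type AB, Rh-negative) = 3/4 for one child; (3/4)^3 = 27/64.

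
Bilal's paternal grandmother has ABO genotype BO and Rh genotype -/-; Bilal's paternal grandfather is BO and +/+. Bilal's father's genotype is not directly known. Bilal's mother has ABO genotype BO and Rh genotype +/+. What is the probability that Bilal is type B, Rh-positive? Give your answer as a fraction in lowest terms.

3/4

Bilal's father's ABO genotype from BO × BO: 1/4 BB, 1/2 BO, 1/4 OO.
Crossing each possibility with the mother BO and summing P(type B): 1/4·1 + 1/2·3/4 + 1/4·1/2 = 3/4.
Similarly for Rh via the father's Rh distribution: P(Rh+) = 1.
Independent loci: 3/4 × 1 = 3/4.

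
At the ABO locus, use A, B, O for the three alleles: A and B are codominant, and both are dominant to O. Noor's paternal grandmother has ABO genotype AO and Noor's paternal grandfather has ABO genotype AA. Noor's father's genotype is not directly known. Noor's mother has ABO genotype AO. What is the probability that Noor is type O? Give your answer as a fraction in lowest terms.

Noor's father's ABO genotype from AO × AA: 1/2 AA, 1/2 AO.
Crossing each possibility with the mother AO and summing P(type O): 1/2·0 + 1/2·1/4 = 1/8.

1/8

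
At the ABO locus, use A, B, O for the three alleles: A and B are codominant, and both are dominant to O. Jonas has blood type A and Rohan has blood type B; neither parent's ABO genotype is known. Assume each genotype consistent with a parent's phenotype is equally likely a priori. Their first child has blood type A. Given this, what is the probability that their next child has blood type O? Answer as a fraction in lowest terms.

Possible genotypes: Jonas ∈ {AA, AO}; Rohan ∈ {BB, BO}.
Weight each parental genotype pair by prior × P(type-A child):
  AA × BO: posterior weight 2/3; P(next child type O) = 0.
  AO × BO: posterior weight 1/3; P(next child type O) = 1/4.
Weighted sum = 1/12.

1/12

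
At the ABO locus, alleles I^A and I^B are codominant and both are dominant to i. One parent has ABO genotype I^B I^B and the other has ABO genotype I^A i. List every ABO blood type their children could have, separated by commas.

B, AB

Gametes from I^B I^B × I^A i give offspring ABO genotypes I^A I^B, I^B i, i.e. phenotypes B, AB.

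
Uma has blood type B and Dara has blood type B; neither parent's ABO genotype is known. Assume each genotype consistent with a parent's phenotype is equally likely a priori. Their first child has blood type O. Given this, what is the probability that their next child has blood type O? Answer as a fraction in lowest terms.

1/4

Possible genotypes: Uma ∈ {I^B I^B, I^B i}; Dara ∈ {I^B I^B, I^B i}.
Weight each parental genotype pair by prior × P(type-O child):
  I^B i × I^B i: posterior weight 1; P(next child type O) = 1/4.
Weighted sum = 1/4.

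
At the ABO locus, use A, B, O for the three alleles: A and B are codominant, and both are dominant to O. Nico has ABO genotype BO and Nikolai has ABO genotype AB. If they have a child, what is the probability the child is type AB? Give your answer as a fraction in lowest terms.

1/4

ABO cross BO × AB → offspring phenotypes: 1/4 A, 1/2 B, 1/4 AB.
So P(type AB) = 1/4.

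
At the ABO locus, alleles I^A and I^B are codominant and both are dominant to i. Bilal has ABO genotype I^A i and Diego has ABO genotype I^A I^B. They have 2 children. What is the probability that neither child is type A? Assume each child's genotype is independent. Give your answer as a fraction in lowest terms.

ABO cross I^A i × I^A I^B → 1/2 A, 1/4 B, 1/4 AB.
So P(type A) = 1/2 per child.
P(not type A) = 1/2 for one child; (1/2)^2 = 1/4.

1/4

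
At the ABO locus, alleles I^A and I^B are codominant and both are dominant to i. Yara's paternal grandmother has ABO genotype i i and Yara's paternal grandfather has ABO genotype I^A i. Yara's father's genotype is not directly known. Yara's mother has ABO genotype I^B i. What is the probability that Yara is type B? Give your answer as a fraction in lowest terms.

Yara's father's ABO genotype from i i × I^A i: 1/2 I^A i, 1/2 i i.
Crossing each possibility with the mother I^B i and summing P(type B): 1/2·1/4 + 1/2·1/2 = 3/8.

3/8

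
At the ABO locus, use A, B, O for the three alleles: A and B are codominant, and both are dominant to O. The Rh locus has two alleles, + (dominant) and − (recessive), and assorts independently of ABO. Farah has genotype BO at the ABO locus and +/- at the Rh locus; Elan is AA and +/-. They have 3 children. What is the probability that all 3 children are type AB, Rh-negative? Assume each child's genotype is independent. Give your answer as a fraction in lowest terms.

ABO cross BO × AA → 1/2 A, 1/2 AB.
Rh cross +/- × +/- → 3/4 Rh+, 1/4 Rh-; so P(type AB, Rh-negative) = 1/2 × 1/4 = 1/8 per child.
All 3 independent: (1/8)^3 = 1/512.

1/512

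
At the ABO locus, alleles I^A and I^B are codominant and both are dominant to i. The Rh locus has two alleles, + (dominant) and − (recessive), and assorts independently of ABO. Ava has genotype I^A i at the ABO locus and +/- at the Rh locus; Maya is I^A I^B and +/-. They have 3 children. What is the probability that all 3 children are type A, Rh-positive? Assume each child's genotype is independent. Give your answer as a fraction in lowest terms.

ABO cross I^A i × I^A I^B → 1/2 A, 1/4 B, 1/4 AB.
Rh cross +/- × +/- → 3/4 Rh+, 1/4 Rh-; so P(type A, Rh-positive) = 1/2 × 3/4 = 3/8 per child.
All 3 independent: (3/8)^3 = 27/512.

27/512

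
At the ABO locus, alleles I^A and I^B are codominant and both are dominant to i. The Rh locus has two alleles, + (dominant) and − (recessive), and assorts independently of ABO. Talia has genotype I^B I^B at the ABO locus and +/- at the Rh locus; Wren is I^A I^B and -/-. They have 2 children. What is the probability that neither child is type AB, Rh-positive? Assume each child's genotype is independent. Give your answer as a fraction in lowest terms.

ABO cross I^B I^B × I^A I^B → 1/2 B, 1/2 AB.
Rh cross +/- × -/- → 1/2 Rh+, 1/2 Rh-; so P(type AB, Rh-positive) = 1/2 × 1/2 = 1/4 per child.
P(not type AB, Rh-positive) = 3/4 for one child; (3/4)^2 = 9/16.

9/16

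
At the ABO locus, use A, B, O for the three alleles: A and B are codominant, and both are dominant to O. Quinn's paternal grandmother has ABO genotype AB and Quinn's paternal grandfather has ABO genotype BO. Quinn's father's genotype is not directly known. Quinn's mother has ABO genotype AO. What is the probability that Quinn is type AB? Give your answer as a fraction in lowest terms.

1/4

Quinn's father's ABO genotype from AB × BO: 1/4 AB, 1/4 AO, 1/4 BB, 1/4 BO.
Crossing each possibility with the mother AO and summing P(type AB): 1/4·1/4 + 1/4·0 + 1/4·1/2 + 1/4·1/4 = 1/4.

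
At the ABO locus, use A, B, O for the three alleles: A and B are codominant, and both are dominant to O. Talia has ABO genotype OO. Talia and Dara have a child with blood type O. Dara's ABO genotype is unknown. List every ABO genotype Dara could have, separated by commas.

AO, BO, OO

For each candidate genotype of Dara, check whether crossing it with OO can produce every observed child phenotype.
  AA → possible child types {A} ✗
  AB → possible child types {A, B} ✗
  AO → possible child types {O, A} ✓
  BB → possible child types {B} ✗
  BO → possible child types {O, B} ✓
  OO → possible child types {O} ✓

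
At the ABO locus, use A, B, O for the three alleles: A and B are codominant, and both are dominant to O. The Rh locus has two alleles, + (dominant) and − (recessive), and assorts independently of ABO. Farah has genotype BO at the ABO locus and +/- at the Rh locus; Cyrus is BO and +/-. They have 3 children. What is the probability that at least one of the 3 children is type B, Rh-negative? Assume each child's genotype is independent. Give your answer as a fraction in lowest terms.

ABO cross BO × BO → 1/4 O, 3/4 B.
Rh cross +/- × +/- → 3/4 Rh+, 1/4 Rh-; so P(type B, Rh-negative) = 3/4 × 1/4 = 3/16 per child.
P(none) = (13/16)^3 = 2197/4096; P(at least one) = 1 − 2197/4096 = 1899/4096.

1899/4096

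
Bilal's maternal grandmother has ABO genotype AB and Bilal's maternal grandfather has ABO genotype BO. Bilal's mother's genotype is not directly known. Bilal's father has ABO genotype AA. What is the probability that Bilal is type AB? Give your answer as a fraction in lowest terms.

1/2

Bilal's mother's ABO genotype from AB × BO: 1/4 AB, 1/4 AO, 1/4 BB, 1/4 BO.
Crossing each possibility with the father AA and summing P(type AB): 1/4·1/2 + 1/4·0 + 1/4·1 + 1/4·1/2 = 1/2.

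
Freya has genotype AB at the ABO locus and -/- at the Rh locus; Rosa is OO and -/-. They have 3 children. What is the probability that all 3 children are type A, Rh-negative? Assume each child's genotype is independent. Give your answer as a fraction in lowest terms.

1/8

ABO cross AB × OO → 1/2 A, 1/2 B.
Rh cross -/- × -/- → 1 Rh-; so P(type A, Rh-negative) = 1/2 × 1 = 1/2 per child.
All 3 independent: (1/2)^3 = 1/8.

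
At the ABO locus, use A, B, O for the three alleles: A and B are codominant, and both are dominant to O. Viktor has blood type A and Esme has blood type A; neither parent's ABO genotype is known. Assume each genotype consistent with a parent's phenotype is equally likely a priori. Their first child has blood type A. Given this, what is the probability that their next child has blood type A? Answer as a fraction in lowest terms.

19/20

Possible genotypes: Viktor ∈ {AA, AO}; Esme ∈ {AA, AO}.
Weight each parental genotype pair by prior × P(type-A child):
  AA × AA: posterior weight 4/15; P(next child type A) = 1.
  AA × AO: posterior weight 4/15; P(next child type A) = 1.
  AO × AA: posterior weight 4/15; P(next child type A) = 1.
  AO × AO: posterior weight 1/5; P(next child type A) = 3/4.
Weighted sum = 19/20.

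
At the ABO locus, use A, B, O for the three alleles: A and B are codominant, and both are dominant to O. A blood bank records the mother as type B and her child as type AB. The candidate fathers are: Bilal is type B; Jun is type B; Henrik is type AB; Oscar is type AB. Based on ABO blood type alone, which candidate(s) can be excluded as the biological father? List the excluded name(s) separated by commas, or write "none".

A candidate is excluded only if no genotype consistent with his phenotype could produce a type AB child with a type B mother.
Bilal (type B): no genotype consistent with that phenotype can produce a type-AB child with a type-B mother.
Jun (type B): no genotype consistent with that phenotype can produce a type-AB child with a type-B mother.

Bilal, Jun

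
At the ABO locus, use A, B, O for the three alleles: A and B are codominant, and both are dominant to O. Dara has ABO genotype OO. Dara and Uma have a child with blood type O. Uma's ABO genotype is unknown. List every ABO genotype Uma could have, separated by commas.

For each candidate genotype of Uma, check whether crossing it with OO can produce every observed child phenotype.
  AA → possible child types {A} ✗
  AB → possible child types {A, B} ✗
  AO → possible child types {O, A} ✓
  BB → possible child types {B} ✗
  BO → possible child types {O, B} ✓
  OO → possible child types {O} ✓

AO, BO, OO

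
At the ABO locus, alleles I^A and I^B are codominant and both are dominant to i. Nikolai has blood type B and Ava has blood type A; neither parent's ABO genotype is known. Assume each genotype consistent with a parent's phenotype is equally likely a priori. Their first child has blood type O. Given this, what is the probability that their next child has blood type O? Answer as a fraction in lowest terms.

Possible genotypes: Nikolai ∈ {I^B I^B, I^B i}; Ava ∈ {I^A I^A, I^A i}.
Weight each parental genotype pair by prior × P(type-O child):
  I^B i × I^A i: posterior weight 1; P(next child type O) = 1/4.
Weighted sum = 1/4.

1/4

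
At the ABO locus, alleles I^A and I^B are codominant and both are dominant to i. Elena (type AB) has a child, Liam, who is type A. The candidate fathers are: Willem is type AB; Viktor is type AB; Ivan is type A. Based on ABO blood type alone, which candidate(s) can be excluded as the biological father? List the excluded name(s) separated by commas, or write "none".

A candidate is excluded only if no genotype consistent with his phenotype could produce a type A child with a type AB mother.
Every candidate has at least one consistent genotype combination, so none can be excluded.

none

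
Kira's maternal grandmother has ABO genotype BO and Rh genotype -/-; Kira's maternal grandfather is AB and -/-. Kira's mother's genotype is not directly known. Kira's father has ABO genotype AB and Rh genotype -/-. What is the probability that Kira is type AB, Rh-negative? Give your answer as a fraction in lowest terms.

3/8

Kira's mother's ABO genotype from BO × AB: 1/4 AB, 1/4 AO, 1/4 BB, 1/4 BO.
Crossing each possibility with the father AB and summing P(type AB): 1/4·1/2 + 1/4·1/4 + 1/4·1/2 + 1/4·1/4 = 3/8.
Similarly for Rh via the mother's Rh distribution: P(Rh-) = 1.
Independent loci: 3/8 × 1 = 3/8.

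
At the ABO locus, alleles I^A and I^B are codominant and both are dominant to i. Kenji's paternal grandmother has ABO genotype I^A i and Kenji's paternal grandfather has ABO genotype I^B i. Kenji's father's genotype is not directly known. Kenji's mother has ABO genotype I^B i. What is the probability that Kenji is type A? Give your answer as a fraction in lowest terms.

Kenji's father's ABO genotype from I^A i × I^B i: 1/4 I^A I^B, 1/4 I^A i, 1/4 I^B i, 1/4 i i.
Crossing each possibility with the mother I^B i and summing P(type A): 1/4·1/4 + 1/4·1/4 + 1/4·0 + 1/4·0 = 1/8.

1/8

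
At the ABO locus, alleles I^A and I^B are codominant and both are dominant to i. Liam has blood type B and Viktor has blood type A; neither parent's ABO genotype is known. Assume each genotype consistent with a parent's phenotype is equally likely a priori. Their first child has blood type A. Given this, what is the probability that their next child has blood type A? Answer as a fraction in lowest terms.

5/12

Possible genotypes: Liam ∈ {I^B I^B, I^B i}; Viktor ∈ {I^A I^A, I^A i}.
Weight each parental genotype pair by prior × P(type-A child):
  I^B i × I^A I^A: posterior weight 2/3; P(next child type A) = 1/2.
  I^B i × I^A i: posterior weight 1/3; P(next child type A) = 1/4.
Weighted sum = 5/12.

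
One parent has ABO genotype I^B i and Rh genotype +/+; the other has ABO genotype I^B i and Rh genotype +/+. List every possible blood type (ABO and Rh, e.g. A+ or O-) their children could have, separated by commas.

O+, B+

Gametes from I^B i × I^B i give offspring ABO genotypes I^B I^B, I^B i, i i, i.e. phenotypes O, B.
Rh cross +/+ × +/+ → phenotypes Rh+.
Combining independently: O+, B+.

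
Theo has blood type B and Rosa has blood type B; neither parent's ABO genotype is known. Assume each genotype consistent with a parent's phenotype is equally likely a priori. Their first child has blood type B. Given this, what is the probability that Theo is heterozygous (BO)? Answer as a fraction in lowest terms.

7/15

Possible genotypes: Theo ∈ {BB, BO}; Rosa ∈ {BB, BO}.
Weight each parental genotype pair by prior × P(type-B child):
  BB × BB: posterior weight 4/15.
  BB × BO: posterior weight 4/15.
  BO × BB: posterior weight 4/15.
  BO × BO: posterior weight 1/5.
Sum the posterior weight over pairs where Theo is BO: 7/15.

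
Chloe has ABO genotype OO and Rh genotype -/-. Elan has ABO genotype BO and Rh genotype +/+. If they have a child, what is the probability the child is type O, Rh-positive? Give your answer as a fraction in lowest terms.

ABO cross OO × BO → offspring phenotypes: 1/2 O, 1/2 B.
Rh cross -/- × +/+ → 1 Rh+.
Independent loci: P(type O, Rh-positive) = 1/2 × 1 = 1/2.

1/2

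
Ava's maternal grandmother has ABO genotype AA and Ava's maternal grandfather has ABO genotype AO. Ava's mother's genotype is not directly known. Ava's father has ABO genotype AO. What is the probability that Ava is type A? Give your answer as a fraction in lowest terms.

Ava's mother's ABO genotype from AA × AO: 1/2 AA, 1/2 AO.
Crossing each possibility with the father AO and summing P(type A): 1/2·1 + 1/2·3/4 = 7/8.

7/8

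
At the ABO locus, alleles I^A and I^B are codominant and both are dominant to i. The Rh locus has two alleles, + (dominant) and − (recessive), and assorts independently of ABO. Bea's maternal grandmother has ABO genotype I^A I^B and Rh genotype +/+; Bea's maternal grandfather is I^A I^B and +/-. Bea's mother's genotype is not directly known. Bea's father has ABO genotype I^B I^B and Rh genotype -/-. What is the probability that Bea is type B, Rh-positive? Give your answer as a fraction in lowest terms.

3/8

Bea's mother's ABO genotype from I^A I^B × I^A I^B: 1/4 I^A I^A, 1/2 I^A I^B, 1/4 I^B I^B.
Crossing each possibility with the father I^B I^B and summing P(type B): 1/4·0 + 1/2·1/2 + 1/4·1 = 1/2.
Similarly for Rh via the mother's Rh distribution: P(Rh+) = 3/4.
Independent loci: 1/2 × 3/4 = 3/8.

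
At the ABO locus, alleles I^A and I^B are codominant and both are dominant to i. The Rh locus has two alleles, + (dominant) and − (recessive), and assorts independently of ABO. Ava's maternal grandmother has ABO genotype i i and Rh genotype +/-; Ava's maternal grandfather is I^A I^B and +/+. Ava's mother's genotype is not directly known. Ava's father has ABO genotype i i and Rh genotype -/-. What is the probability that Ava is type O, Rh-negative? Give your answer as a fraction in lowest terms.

1/8

Ava's mother's ABO genotype from i i × I^A I^B: 1/2 I^A i, 1/2 I^B i.
Crossing each possibility with the father i i and summing P(type O): 1/2·1/2 + 1/2·1/2 = 1/2.
Similarly for Rh via the mother's Rh distribution: P(Rh-) = 1/4.
Independent loci: 1/2 × 1/4 = 1/8.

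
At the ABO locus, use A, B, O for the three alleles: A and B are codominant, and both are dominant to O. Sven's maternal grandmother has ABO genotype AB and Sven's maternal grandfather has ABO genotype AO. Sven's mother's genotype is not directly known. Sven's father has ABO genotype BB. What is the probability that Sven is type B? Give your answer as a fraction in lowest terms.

Sven's mother's ABO genotype from AB × AO: 1/4 AA, 1/4 AB, 1/4 AO, 1/4 BO.
Crossing each possibility with the father BB and summing P(type B): 1/4·0 + 1/4·1/2 + 1/4·1/2 + 1/4·1 = 1/2.

1/2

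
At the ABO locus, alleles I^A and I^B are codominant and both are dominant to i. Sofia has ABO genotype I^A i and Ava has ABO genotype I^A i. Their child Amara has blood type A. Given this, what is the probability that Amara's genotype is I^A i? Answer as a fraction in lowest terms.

2/3

Cross I^A i × I^A i → 1/4 I^A I^A, 1/2 I^A i, 1/4 i i.
Type-A genotypes among offspring: I^A I^A (1/4), I^A i (1/2); total 3/4.
P(I^A i | type A) = (1/2) / (3/4) = 2/3.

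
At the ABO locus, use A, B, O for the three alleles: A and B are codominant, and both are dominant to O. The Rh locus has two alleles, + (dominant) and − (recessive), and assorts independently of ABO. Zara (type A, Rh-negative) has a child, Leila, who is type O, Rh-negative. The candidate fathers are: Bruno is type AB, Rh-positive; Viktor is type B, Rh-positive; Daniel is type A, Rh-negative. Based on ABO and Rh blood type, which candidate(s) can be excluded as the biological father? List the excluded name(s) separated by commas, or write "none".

A candidate is excluded only if no genotype consistent with his phenotype could produce a type O, Rh-negative child with a type A, Rh-negative mother.
Bruno (type AB, Rh+): no genotype consistent with that phenotype can produce a type-O Rh- child with a type-A mother.

Bruno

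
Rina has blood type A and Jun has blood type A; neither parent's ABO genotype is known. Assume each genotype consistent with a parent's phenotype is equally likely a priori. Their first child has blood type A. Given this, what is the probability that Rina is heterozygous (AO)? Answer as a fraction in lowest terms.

Possible genotypes: Rina ∈ {AA, AO}; Jun ∈ {AA, AO}.
Weight each parental genotype pair by prior × P(type-A child):
  AA × AA: posterior weight 4/15.
  AA × AO: posterior weight 4/15.
  AO × AA: posterior weight 4/15.
  AO × AO: posterior weight 1/5.
Sum the posterior weight over pairs where Rina is AO: 7/15.

7/15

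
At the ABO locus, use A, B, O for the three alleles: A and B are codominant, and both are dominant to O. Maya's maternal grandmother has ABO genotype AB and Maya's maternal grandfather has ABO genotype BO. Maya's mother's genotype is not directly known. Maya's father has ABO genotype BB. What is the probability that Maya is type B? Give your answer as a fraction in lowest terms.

3/4

Maya's mother's ABO genotype from AB × BO: 1/4 AB, 1/4 AO, 1/4 BB, 1/4 BO.
Crossing each possibility with the father BB and summing P(type B): 1/4·1/2 + 1/4·1/2 + 1/4·1 + 1/4·1 = 3/4.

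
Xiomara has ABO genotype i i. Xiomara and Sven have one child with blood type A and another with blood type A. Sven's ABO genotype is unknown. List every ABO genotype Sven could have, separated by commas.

I^A I^A, I^A I^B, I^A i

For each candidate genotype of Sven, check whether crossing it with i i can produce every observed child phenotype.
  I^A I^A → possible child types {A} ✓
  I^A I^B → possible child types {A, B} ✓
  I^A i → possible child types {O, A} ✓
  I^B I^B → possible child types {B} ✗
  I^B i → possible child types {O, B} ✗
  i i → possible child types {O} ✗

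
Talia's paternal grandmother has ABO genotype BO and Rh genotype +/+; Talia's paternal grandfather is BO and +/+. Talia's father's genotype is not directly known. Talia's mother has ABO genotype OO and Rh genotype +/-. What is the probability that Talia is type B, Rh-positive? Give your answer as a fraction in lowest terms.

Talia's father's ABO genotype from BO × BO: 1/4 BB, 1/2 BO, 1/4 OO.
Crossing each possibility with the mother OO and summing P(type B): 1/4·1 + 1/2·1/2 + 1/4·0 = 1/2.
Similarly for Rh via the father's Rh distribution: P(Rh+) = 1.
Independent loci: 1/2 × 1 = 1/2.

1/2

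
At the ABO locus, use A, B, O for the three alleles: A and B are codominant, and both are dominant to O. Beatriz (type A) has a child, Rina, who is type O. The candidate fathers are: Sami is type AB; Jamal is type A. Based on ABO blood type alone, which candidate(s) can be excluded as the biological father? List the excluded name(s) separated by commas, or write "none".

Sami

A candidate is excluded only if no genotype consistent with his phenotype could produce a type O child with a type A mother.
Sami (type AB): no genotype consistent with that phenotype can produce a type-O child with a type-A mother.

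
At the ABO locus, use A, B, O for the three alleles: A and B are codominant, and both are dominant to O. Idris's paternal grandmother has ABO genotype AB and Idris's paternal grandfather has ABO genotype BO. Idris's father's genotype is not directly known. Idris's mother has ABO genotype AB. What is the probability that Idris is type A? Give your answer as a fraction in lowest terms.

Idris's father's ABO genotype from AB × BO: 1/4 AB, 1/4 AO, 1/4 BB, 1/4 BO.
Crossing each possibility with the mother AB and summing P(type A): 1/4·1/4 + 1/4·1/2 + 1/4·0 + 1/4·1/4 = 1/4.

1/4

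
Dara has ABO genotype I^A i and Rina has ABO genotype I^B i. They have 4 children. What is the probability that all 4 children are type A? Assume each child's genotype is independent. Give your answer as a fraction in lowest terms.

1/256

ABO cross I^A i × I^B i → 1/4 O, 1/4 A, 1/4 B, 1/4 AB.
So P(type A) = 1/4 per child.
All 4 independent: (1/4)^4 = 1/256.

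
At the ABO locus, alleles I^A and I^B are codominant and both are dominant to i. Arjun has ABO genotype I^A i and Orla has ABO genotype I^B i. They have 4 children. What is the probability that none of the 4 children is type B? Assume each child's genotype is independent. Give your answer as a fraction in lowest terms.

ABO cross I^A i × I^B i → 1/4 O, 1/4 A, 1/4 B, 1/4 AB.
So P(type B) = 1/4 per child.
P(not type B) = 3/4 for one child; (3/4)^4 = 81/256.

81/256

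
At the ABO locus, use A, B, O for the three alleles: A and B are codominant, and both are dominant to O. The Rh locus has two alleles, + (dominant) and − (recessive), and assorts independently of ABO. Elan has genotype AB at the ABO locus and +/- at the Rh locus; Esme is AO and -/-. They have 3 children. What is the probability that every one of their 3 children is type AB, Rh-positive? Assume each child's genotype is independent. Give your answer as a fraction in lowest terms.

1/512

ABO cross AB × AO → 1/2 A, 1/4 B, 1/4 AB.
Rh cross +/- × -/- → 1/2 Rh+, 1/2 Rh-; so P(type AB, Rh-positive) = 1/4 × 1/2 = 1/8 per child.
All 3 independent: (1/8)^3 = 1/512.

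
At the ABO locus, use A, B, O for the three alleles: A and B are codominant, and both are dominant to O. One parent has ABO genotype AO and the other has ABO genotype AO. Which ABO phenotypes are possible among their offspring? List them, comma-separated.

O, A

Gametes from AO × AO give offspring ABO genotypes AA, AO, OO, i.e. phenotypes O, A.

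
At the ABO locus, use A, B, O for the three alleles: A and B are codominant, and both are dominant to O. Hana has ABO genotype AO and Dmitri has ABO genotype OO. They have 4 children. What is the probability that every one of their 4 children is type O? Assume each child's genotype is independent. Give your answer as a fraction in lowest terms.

1/16

ABO cross AO × OO → 1/2 O, 1/2 A.
So P(type O) = 1/2 per child.
All 4 independent: (1/2)^4 = 1/16.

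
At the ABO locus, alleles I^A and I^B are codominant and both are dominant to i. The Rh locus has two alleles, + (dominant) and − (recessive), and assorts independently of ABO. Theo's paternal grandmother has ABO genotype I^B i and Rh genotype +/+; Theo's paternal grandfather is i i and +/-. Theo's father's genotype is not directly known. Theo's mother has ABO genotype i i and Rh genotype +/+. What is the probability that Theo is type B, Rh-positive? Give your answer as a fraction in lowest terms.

Theo's father's ABO genotype from I^B i × i i: 1/2 I^B i, 1/2 i i.
Crossing each possibility with the mother i i and summing P(type B): 1/2·1/2 + 1/2·0 = 1/4.
Similarly for Rh via the father's Rh distribution: P(Rh+) = 1.
Independent loci: 1/4 × 1 = 1/4.

1/4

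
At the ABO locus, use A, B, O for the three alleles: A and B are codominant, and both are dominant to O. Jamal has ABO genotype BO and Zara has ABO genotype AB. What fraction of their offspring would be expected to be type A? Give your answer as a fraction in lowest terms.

ABO cross BO × AB → offspring phenotypes: 1/4 A, 1/2 B, 1/4 AB.
So P(type A) = 1/4.

1/4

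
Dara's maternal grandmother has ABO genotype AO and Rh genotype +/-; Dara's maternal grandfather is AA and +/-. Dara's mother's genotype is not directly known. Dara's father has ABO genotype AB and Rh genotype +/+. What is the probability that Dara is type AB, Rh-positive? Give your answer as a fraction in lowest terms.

3/8

Dara's mother's ABO genotype from AO × AA: 1/2 AA, 1/2 AO.
Crossing each possibility with the father AB and summing P(type AB): 1/2·1/2 + 1/2·1/4 = 3/8.
Similarly for Rh via the mother's Rh distribution: P(Rh+) = 1.
Independent loci: 3/8 × 1 = 3/8.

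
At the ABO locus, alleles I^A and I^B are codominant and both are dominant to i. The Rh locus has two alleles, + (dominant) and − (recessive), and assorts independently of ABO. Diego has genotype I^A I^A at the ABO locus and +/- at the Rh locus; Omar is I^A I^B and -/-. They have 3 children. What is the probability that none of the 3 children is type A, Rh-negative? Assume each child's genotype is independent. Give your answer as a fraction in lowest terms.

ABO cross I^A I^A × I^A I^B → 1/2 A, 1/2 AB.
Rh cross +/- × -/- → 1/2 Rh+, 1/2 Rh-; so P(type A, Rh-negative) = 1/2 × 1/2 = 1/4 per child.
P(not type A, Rh-negative) = 3/4 for one child; (3/4)^3 = 27/64.

27/64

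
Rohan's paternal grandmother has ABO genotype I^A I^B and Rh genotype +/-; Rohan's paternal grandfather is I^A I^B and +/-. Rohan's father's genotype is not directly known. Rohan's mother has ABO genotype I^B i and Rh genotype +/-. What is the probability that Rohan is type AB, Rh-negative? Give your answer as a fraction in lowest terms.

Rohan's father's ABO genotype from I^A I^B × I^A I^B: 1/4 I^A I^A, 1/2 I^A I^B, 1/4 I^B I^B.
Crossing each possibility with the mother I^B i and summing P(type AB): 1/4·1/2 + 1/2·1/4 + 1/4·0 = 1/4.
Similarly for Rh via the father's Rh distribution: P(Rh-) = 1/4.
Independent loci: 1/4 × 1/4 = 1/16.

1/16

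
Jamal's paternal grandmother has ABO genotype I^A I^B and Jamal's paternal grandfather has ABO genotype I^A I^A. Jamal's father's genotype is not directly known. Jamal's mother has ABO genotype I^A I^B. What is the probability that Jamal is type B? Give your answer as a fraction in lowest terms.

1/8

Jamal's father's ABO genotype from I^A I^B × I^A I^A: 1/2 I^A I^A, 1/2 I^A I^B.
Crossing each possibility with the mother I^A I^B and summing P(type B): 1/2·0 + 1/2·1/4 = 1/8.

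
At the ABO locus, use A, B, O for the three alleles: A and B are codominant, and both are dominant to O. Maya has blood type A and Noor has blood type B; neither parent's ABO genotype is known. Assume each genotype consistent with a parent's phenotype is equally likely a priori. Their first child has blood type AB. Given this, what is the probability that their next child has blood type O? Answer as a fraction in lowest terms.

1/36

Possible genotypes: Maya ∈ {AA, AO}; Noor ∈ {BB, BO}.
Weight each parental genotype pair by prior × P(type-AB child):
  AA × BB: posterior weight 4/9; P(next child type O) = 0.
  AA × BO: posterior weight 2/9; P(next child type O) = 0.
  AO × BB: posterior weight 2/9; P(next child type O) = 0.
  AO × BO: posterior weight 1/9; P(next child type O) = 1/4.
Weighted sum = 1/36.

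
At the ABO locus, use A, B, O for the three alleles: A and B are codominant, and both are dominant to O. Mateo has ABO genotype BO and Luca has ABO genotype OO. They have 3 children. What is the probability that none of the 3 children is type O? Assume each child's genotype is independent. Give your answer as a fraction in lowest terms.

1/8

ABO cross BO × OO → 1/2 O, 1/2 B.
So P(type O) = 1/2 per child.
P(not type O) = 1/2 for one child; (1/2)^3 = 1/8.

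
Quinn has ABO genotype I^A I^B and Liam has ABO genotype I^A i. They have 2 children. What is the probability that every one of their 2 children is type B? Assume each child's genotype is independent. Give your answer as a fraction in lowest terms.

ABO cross I^A I^B × I^A i → 1/2 A, 1/4 B, 1/4 AB.
So P(type B) = 1/4 per child.
All 2 independent: (1/4)^2 = 1/16.

1/16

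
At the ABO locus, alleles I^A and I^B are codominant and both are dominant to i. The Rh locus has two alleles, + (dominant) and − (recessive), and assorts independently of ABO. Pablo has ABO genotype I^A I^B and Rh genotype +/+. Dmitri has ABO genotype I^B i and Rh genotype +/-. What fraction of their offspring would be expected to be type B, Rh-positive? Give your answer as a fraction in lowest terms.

ABO cross I^A I^B × I^B i → offspring phenotypes: 1/4 A, 1/2 B, 1/4 AB.
Rh cross +/+ × +/- → 1 Rh+.
Independent loci: P(type B, Rh-positive) = 1/2 × 1 = 1/2.

1/2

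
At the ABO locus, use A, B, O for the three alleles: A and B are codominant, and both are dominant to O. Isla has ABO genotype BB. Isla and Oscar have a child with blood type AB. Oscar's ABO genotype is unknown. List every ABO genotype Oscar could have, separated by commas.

For each candidate genotype of Oscar, check whether crossing it with BB can produce every observed child phenotype.
  AA → possible child types {AB} ✓
  AB → possible child types {B, AB} ✓
  AO → possible child types {B, AB} ✓
  BB → possible child types {B} ✗
  BO → possible child types {B} ✗
  OO → possible child types {B} ✗

AA, AB, AO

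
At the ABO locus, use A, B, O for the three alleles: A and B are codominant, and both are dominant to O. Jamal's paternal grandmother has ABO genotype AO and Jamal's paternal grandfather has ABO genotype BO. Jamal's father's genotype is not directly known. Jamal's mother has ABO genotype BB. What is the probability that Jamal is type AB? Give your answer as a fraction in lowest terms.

1/4

Jamal's father's ABO genotype from AO × BO: 1/4 AB, 1/4 AO, 1/4 BO, 1/4 OO.
Crossing each possibility with the mother BB and summing P(type AB): 1/4·1/2 + 1/4·1/2 + 1/4·0 + 1/4·0 = 1/4.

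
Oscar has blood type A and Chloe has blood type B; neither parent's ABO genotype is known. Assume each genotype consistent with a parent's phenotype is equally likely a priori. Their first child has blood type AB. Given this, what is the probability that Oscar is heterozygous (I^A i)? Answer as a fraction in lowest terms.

Possible genotypes: Oscar ∈ {I^A I^A, I^A i}; Chloe ∈ {I^B I^B, I^B i}.
Weight each parental genotype pair by prior × P(type-AB child):
  I^A I^A × I^B I^B: posterior weight 4/9.
  I^A I^A × I^B i: posterior weight 2/9.
  I^A i × I^B I^B: posterior weight 2/9.
  I^A i × I^B i: posterior weight 1/9.
Sum the posterior weight over pairs where Oscar is I^A i: 1/3.

1/3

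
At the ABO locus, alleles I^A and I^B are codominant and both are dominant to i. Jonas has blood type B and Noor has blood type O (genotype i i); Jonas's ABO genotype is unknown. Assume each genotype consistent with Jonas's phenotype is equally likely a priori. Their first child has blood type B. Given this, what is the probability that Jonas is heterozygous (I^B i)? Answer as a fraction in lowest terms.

Possible genotypes: Jonas ∈ {I^B I^B, I^B i}; Noor ∈ {i i}.
Weight each parental genotype pair by prior × P(type-B child):
  I^B I^B × i i: posterior weight 2/3.
  I^B i × i i: posterior weight 1/3.
Sum the posterior weight over pairs where Jonas is I^B i: 1/3.

1/3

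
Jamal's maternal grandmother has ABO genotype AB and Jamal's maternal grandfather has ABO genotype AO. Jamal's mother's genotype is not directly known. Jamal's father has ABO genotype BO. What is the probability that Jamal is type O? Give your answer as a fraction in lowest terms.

Jamal's mother's ABO genotype from AB × AO: 1/4 AA, 1/4 AB, 1/4 AO, 1/4 BO.
Crossing each possibility with the father BO and summing P(type O): 1/4·0 + 1/4·0 + 1/4·1/4 + 1/4·1/4 = 1/8.

1/8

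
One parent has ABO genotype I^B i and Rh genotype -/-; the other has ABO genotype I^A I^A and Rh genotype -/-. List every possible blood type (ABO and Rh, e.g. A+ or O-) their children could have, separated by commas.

Gametes from I^B i × I^A I^A give offspring ABO genotypes I^A I^B, I^A i, i.e. phenotypes A, AB.
Rh cross -/- × -/- → phenotypes Rh-.
Combining independently: A-, AB-.

A-, AB-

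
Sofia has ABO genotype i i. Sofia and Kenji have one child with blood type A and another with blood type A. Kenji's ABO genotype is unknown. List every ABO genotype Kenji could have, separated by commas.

For each candidate genotype of Kenji, check whether crossing it with i i can produce every observed child phenotype.
  I^A I^A → possible child types {A} ✓
  I^A I^B → possible child types {A, B} ✓
  I^A i → possible child types {O, A} ✓
  I^B I^B → possible child types {B} ✗
  I^B i → possible child types {O, B} ✗
  i i → possible child types {O} ✗

I^A I^A, I^A I^B, I^A i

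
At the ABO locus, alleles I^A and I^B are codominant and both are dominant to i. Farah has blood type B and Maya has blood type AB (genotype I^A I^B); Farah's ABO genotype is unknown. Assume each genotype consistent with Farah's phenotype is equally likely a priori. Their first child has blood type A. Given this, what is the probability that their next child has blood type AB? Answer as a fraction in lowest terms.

Possible genotypes: Farah ∈ {I^B I^B, I^B i}; Maya ∈ {I^A I^B}.
Weight each parental genotype pair by prior × P(type-A child):
  I^B i × I^A I^B: posterior weight 1; P(next child type AB) = 1/4.
Weighted sum = 1/4.

1/4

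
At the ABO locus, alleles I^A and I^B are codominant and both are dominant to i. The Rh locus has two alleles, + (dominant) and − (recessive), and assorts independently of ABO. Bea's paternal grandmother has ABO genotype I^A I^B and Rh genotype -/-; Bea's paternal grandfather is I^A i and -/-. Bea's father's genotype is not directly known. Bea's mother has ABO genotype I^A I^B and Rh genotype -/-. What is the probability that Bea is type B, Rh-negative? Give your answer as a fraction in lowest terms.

Bea's father's ABO genotype from I^A I^B × I^A i: 1/4 I^A I^A, 1/4 I^A I^B, 1/4 I^A i, 1/4 I^B i.
Crossing each possibility with the mother I^A I^B and summing P(type B): 1/4·0 + 1/4·1/4 + 1/4·1/4 + 1/4·1/2 = 1/4.
Similarly for Rh via the father's Rh distribution: P(Rh-) = 1.
Independent loci: 1/4 × 1 = 1/4.

1/4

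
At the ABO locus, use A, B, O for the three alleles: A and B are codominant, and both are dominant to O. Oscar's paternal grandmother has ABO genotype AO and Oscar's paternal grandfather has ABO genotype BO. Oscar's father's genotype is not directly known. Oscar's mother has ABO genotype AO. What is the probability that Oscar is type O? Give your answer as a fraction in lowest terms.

Oscar's father's ABO genotype from AO × BO: 1/4 AB, 1/4 AO, 1/4 BO, 1/4 OO.
Crossing each possibility with the mother AO and summing P(type O): 1/4·0 + 1/4·1/4 + 1/4·1/4 + 1/4·1/2 = 1/4.

1/4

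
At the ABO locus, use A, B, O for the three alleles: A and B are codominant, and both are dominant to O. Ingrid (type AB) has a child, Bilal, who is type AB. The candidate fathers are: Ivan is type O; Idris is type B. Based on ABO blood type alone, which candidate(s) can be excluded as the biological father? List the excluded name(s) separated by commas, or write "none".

Ivan

A candidate is excluded only if no genotype consistent with his phenotype could produce a type AB child with a type AB mother.
Ivan (type O): no genotype consistent with that phenotype can produce a type-AB child with a type-AB mother.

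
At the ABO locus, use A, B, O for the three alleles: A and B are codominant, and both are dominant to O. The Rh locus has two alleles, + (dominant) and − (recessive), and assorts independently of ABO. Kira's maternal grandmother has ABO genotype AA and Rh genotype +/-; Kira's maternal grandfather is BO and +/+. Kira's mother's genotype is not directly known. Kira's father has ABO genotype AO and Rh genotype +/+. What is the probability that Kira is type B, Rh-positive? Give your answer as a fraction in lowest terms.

Kira's mother's ABO genotype from AA × BO: 1/2 AB, 1/2 AO.
Crossing each possibility with the father AO and summing P(type B): 1/2·1/4 + 1/2·0 = 1/8.
Similarly for Rh via the mother's Rh distribution: P(Rh+) = 1.
Independent loci: 1/8 × 1 = 1/8.

1/8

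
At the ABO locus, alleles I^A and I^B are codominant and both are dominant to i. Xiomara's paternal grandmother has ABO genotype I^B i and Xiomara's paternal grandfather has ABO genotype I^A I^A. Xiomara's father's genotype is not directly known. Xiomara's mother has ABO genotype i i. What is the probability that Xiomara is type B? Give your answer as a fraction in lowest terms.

1/4

Xiomara's father's ABO genotype from I^B i × I^A I^A: 1/2 I^A I^B, 1/2 I^A i.
Crossing each possibility with the mother i i and summing P(type B): 1/2·1/2 + 1/2·0 = 1/4.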